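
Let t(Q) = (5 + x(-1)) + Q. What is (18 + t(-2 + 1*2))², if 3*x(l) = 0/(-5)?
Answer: 529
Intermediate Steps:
x(l) = 0 (x(l) = (0/(-5))/3 = (0*(-⅕))/3 = (⅓)*0 = 0)
t(Q) = 5 + Q (t(Q) = (5 + 0) + Q = 5 + Q)
(18 + t(-2 + 1*2))² = (18 + (5 + (-2 + 1*2)))² = (18 + (5 + (-2 + 2)))² = (18 + (5 + 0))² = (18 + 5)² = 23² = 529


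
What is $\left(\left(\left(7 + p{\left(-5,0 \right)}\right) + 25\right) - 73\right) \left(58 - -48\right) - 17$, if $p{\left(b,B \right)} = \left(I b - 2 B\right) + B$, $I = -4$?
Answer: $-2243$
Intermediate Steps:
$p{\left(b,B \right)} = - B - 4 b$ ($p{\left(b,B \right)} = \left(- 4 b - 2 B\right) + B = - B - 4 b$)
$\left(\left(\left(7 + p{\left(-5,0 \right)}\right) + 25\right) - 73\right) \left(58 - -48\right) - 17 = \left(\left(\left(7 - -20\right) + 25\right) - 73\right) \left(58 - -48\right) - 17 = \left(\left(\left(7 + \left(0 + 20\right)\right) + 25\right) - 73\right) \left(58 + 48\right) - 17 = \left(\left(\left(7 + 20\right) + 25\right) - 73\right) 106 - 17 = \left(\left(27 + 25\right) - 73\right) 106 - 17 = \left(52 - 73\right) 106 - 17 = \left(-21\right) 106 - 17 = -2226 - 17 = -2243$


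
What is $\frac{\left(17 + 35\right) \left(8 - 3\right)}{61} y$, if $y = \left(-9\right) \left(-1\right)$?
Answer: $\frac{2340}{61} \approx 38.361$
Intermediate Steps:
$y = 9$
$\frac{\left(17 + 35\right) \left(8 - 3\right)}{61} y = \frac{\left(17 + 35\right) \left(8 - 3\right)}{61} \cdot 9 = 52 \cdot 5 \cdot \frac{1}{61} \cdot 9 = 260 \cdot \frac{1}{61} \cdot 9 = \frac{260}{61} \cdot 9 = \frac{2340}{61}$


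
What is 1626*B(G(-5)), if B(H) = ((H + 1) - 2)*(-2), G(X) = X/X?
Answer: 0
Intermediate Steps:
G(X) = 1
B(H) = 2 - 2*H (B(H) = ((1 + H) - 2)*(-2) = (-1 + H)*(-2) = 2 - 2*H)
1626*B(G(-5)) = 1626*(2 - 2*1) = 1626*(2 - 2) = 1626*0 = 0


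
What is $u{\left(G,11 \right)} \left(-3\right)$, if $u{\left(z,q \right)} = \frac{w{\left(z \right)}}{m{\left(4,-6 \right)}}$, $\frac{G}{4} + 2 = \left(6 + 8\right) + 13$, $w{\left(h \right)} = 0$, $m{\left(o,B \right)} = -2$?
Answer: $0$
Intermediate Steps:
$G = 100$ ($G = -8 + 4 \left(\left(6 + 8\right) + 13\right) = -8 + 4 \left(14 + 13\right) = -8 + 4 \cdot 27 = -8 + 108 = 100$)
$u{\left(z,q \right)} = 0$ ($u{\left(z,q \right)} = \frac{0}{-2} = 0 \left(- \frac{1}{2}\right) = 0$)
$u{\left(G,11 \right)} \left(-3\right) = 0 \left(-3\right) = 0$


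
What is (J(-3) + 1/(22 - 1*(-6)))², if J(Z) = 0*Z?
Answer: 1/784 ≈ 0.0012755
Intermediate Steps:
J(Z) = 0
(J(-3) + 1/(22 - 1*(-6)))² = (0 + 1/(22 - 1*(-6)))² = (0 + 1/(22 + 6))² = (0 + 1/28)² = (1/28)² = 1/784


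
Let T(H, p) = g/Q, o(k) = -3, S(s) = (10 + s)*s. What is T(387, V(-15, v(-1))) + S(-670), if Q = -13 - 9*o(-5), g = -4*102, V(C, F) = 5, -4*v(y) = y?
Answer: 3095196/7 ≈ 4.4217e+5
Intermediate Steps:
S(s) = s*(10 + s)
v(y) = -y/4
g = -408
Q = 14 (Q = -13 - 9*(-3) = -13 + 27 = 14)
T(H, p) = -204/7 (T(H, p) = -408/14 = -408*1/14 = -204/7)
T(387, V(-15, v(-1))) + S(-670) = -204/7 - 670*(10 - 670) = -204/7 - 670*(-660) = -204/7 + 442200 = 3095196/7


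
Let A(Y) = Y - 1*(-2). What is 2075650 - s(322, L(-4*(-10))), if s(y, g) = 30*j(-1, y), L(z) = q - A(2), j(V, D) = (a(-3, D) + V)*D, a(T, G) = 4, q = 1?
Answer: 2046670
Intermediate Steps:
A(Y) = 2 + Y (A(Y) = Y + 2 = 2 + Y)
j(V, D) = D*(4 + V) (j(V, D) = (4 + V)*D = D*(4 + V))
L(z) = -3 (L(z) = 1 - (2 + 2) = 1 - 1*4 = 1 - 4 = -3)
s(y, g) = 90*y (s(y, g) = 30*(y*(4 - 1)) = 30*(y*3) = 30*(3*y) = 90*y)
2075650 - s(322, L(-4*(-10))) = 2075650 - 90*322 = 2075650 - 1*28980 = 2075650 - 28980 = 2046670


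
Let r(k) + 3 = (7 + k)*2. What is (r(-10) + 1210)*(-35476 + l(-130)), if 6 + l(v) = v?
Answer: -42770012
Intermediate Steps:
r(k) = 11 + 2*k (r(k) = -3 + (7 + k)*2 = -3 + (14 + 2*k) = 11 + 2*k)
l(v) = -6 + v
(r(-10) + 1210)*(-35476 + l(-130)) = ((11 + 2*(-10)) + 1210)*(-35476 + (-6 - 130)) = ((11 - 20) + 1210)*(-35476 - 136) = (-9 + 1210)*(-35612) = 1201*(-35612) = -42770012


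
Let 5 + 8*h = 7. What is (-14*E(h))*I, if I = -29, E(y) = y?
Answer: 203/2 ≈ 101.50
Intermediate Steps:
h = ¼ (h = -5/8 + (⅛)*7 = -5/8 + 7/8 = ¼ ≈ 0.25000)
(-14*E(h))*I = -14*¼*(-29) = -7/2*(-29) = 203/2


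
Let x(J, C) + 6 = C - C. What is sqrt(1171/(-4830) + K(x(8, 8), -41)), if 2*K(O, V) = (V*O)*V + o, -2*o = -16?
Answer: I*sqrt(117559983030)/4830 ≈ 70.988*I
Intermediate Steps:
x(J, C) = -6 (x(J, C) = -6 + (C - C) = -6 + 0 = -6)
o = 8 (o = -1/2*(-16) = 8)
K(O, V) = 4 + O*V**2/2 (K(O, V) = ((V*O)*V + 8)/2 = ((O*V)*V + 8)/2 = (O*V**2 + 8)/2 = (8 + O*V**2)/2 = 4 + O*V**2/2)
sqrt(1171/(-4830) + K(x(8, 8), -41)) = sqrt(1171/(-4830) + (4 + (1/2)*(-6)*(-41)**2)) = sqrt(1171*(-1/4830) + (4 + (1/2)*(-6)*1681)) = sqrt(-1171/4830 + (4 - 5043)) = sqrt(-1171/4830 - 5039) = sqrt(-24339541/4830) = I*sqrt(117559983030)/4830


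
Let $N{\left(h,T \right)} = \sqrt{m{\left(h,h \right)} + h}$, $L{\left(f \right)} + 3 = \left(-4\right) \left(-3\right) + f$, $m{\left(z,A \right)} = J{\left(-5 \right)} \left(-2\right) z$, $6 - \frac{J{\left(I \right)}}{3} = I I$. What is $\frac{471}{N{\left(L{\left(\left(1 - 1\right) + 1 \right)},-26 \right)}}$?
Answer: $\frac{471 \sqrt{46}}{230} \approx 13.889$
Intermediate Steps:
$J{\left(I \right)} = 18 - 3 I^{2}$ ($J{\left(I \right)} = 18 - 3 I I = 18 - 3 I^{2}$)
$m{\left(z,A \right)} = 114 z$ ($m{\left(z,A \right)} = \left(18 - 3 \left(-5\right)^{2}\right) \left(-2\right) z = \left(18 - 75\right) \left(-2\right) z = \left(-57\right) \left(-2\right) z = 114 z$)
$L{\left(f \right)} = 9 + f$ ($L{\left(f \right)} = -3 + \left(\left(-4\right) \left(-3\right) + f\right) = -3 + \left(12 + f\right) = 9 + f$)
$N{\left(h,T \right)} = \sqrt{115} \sqrt{h}$ ($N{\left(h,T \right)} = \sqrt{114 h + h} = \sqrt{115 h} = \sqrt{115} \sqrt{h}$)
$\frac{471}{N{\left(L{\left(\left(1 - 1\right) + 1 \right)},-26 \right)}} = \frac{471}{\sqrt{115} \sqrt{9 + \left(\left(1 - 1\right) + 1\right)}} = \frac{471}{\sqrt{115} \sqrt{9 + \left(0 + 1\right)}} = \frac{471}{\sqrt{115} \sqrt{9 + 1}} = \frac{471}{\sqrt{115} \sqrt{10}} = \frac{471}{5 \sqrt{46}} = 471 \frac{\sqrt{46}}{230} = \frac{471 \sqrt{46}}{230}$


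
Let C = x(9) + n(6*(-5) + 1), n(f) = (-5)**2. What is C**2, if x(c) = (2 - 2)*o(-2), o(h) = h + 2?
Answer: 625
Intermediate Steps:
o(h) = 2 + h
x(c) = 0 (x(c) = (2 - 2)*(2 - 2) = 0*0 = 0)
n(f) = 25
C = 25 (C = 0 + 25 = 25)
C**2 = 25**2 = 625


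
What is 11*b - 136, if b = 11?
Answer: -15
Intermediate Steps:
11*b - 136 = 11*11 - 136 = 121 - 136 = -15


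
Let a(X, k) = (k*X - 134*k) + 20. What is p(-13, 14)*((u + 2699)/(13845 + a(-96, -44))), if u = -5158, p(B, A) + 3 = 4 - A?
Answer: 2459/1845 ≈ 1.3328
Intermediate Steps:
p(B, A) = 1 - A (p(B, A) = -3 + (4 - A) = 1 - A)
a(X, k) = 20 - 134*k + X*k (a(X, k) = (X*k - 134*k) + 20 = (-134*k + X*k) + 20 = 20 - 134*k + X*k)
p(-13, 14)*((u + 2699)/(13845 + a(-96, -44))) = (1 - 1*14)*((-5158 + 2699)/(13845 + (20 - 134*(-44) - 96*(-44)))) = (1 - 14)*(-2459/(13845 + (20 + 5896 + 4224))) = -(-31967)/(13845 + 10140) = -(-31967)/23985 = -13*(-2459/23985) = 2459/1845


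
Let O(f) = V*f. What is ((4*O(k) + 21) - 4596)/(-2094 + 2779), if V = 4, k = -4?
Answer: -4639/685 ≈ -6.7723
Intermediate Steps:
O(f) = 4*f
((4*O(k) + 21) - 4596)/(-2094 + 2779) = ((4*(4*(-4)) + 21) - 4596)/(-2094 + 2779) = ((4*(-16) + 21) - 4596)/685 = ((-64 + 21) - 4596)*(1/685) = (-43 - 4596)*(1/685) = -4639*1/685 = -4639/685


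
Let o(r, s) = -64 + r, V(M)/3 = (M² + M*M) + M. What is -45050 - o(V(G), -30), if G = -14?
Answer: -46120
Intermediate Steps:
V(M) = 3*M + 6*M² (V(M) = 3*((M² + M*M) + M) = 3*((M² + M²) + M) = 3*(2*M² + M) = 3*(M + 2*M²) = 3*M + 6*M²)
-45050 - o(V(G), -30) = -45050 - (-64 + 3*(-14)*(1 + 2*(-14))) = -45050 - (-64 + 3*(-14)*(1 - 28)) = -45050 - (-64 + 3*(-14)*(-27)) = -45050 - (-64 + 1134) = -45050 - 1*1070 = -45050 - 1070 = -46120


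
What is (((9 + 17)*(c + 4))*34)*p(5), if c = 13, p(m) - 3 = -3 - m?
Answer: -75140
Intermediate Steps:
p(m) = -m (p(m) = 3 + (-3 - m) = -m)
(((9 + 17)*(c + 4))*34)*p(5) = (((9 + 17)*(13 + 4))*34)*(-1*5) = ((26*17)*34)*(-5) = (442*34)*(-5) = 15028*(-5) = -75140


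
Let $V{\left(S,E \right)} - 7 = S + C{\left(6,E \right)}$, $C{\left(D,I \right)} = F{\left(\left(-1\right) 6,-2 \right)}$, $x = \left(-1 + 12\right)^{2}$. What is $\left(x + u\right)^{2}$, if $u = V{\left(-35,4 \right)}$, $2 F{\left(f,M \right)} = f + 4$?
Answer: $8464$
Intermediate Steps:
$x = 121$ ($x = 11^{2} = 121$)
$F{\left(f,M \right)} = 2 + \frac{f}{2}$ ($F{\left(f,M \right)} = \frac{f + 4}{2} = \frac{4 + f}{2} = 2 + \frac{f}{2}$)
$C{\left(D,I \right)} = -1$ ($C{\left(D,I \right)} = 2 + \frac{\left(-1\right) 6}{2} = 2 + \frac{1}{2} \left(-6\right) = 2 - 3 = -1$)
$V{\left(S,E \right)} = 6 + S$ ($V{\left(S,E \right)} = 7 + \left(S - 1\right) = 7 + \left(-1 + S\right) = 6 + S$)
$u = -29$ ($u = 6 - 35 = -29$)
$\left(x + u\right)^{2} = \left(121 - 29\right)^{2} = 92^{2} = 8464$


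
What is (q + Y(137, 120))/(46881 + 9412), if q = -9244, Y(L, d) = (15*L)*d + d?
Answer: 237476/56293 ≈ 4.2186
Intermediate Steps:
Y(L, d) = d + 15*L*d (Y(L, d) = 15*L*d + d = d + 15*L*d)
(q + Y(137, 120))/(46881 + 9412) = (-9244 + 120*(1 + 15*137))/(46881 + 9412) = (-9244 + 120*(1 + 2055))/56293 = (-9244 + 120*2056)*(1/56293) = (-9244 + 246720)*(1/56293) = 237476*(1/56293) = 237476/56293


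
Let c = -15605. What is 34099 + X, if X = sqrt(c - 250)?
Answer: 34099 + I*sqrt(15855) ≈ 34099.0 + 125.92*I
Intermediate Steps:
X = I*sqrt(15855) (X = sqrt(-15605 - 250) = sqrt(-15855) = I*sqrt(15855) ≈ 125.92*I)
34099 + X = 34099 + I*sqrt(15855)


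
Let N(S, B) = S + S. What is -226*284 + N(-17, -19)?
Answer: -64218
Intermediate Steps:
N(S, B) = 2*S
-226*284 + N(-17, -19) = -226*284 + 2*(-17) = -64184 - 34 = -64218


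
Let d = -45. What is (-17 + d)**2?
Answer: 3844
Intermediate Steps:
(-17 + d)**2 = (-17 - 45)**2 = (-62)**2 = 3844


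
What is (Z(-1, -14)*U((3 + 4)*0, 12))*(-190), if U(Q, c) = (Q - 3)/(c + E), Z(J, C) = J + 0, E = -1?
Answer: -570/11 ≈ -51.818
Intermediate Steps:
Z(J, C) = J
U(Q, c) = (-3 + Q)/(-1 + c) (U(Q, c) = (Q - 3)/(c - 1) = (-3 + Q)/(-1 + c))
(Z(-1, -14)*U((3 + 4)*0, 12))*(-190) = -(-3 + (3 + 4)*0)/(-1 + 12)*(-190) = -(-3 + 7*0)/11*(-190) = -(-3 + 0)/11*(-190) = -(-3)/11*(-190) = -1*(-3/11)*(-190) = (3/11)*(-190) = -570/11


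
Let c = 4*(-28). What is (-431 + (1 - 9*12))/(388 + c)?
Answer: -269/138 ≈ -1.9493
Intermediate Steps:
c = -112
(-431 + (1 - 9*12))/(388 + c) = (-431 + (1 - 9*12))/(388 - 112) = (-431 + (1 - 108))/276 = (-431 - 107)*(1/276) = -538*1/276 = -269/138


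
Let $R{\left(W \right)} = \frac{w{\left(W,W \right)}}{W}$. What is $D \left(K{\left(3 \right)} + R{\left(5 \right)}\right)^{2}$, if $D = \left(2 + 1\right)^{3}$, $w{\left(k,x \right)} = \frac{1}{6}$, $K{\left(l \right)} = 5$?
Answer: $\frac{68403}{100} \approx 684.03$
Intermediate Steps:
$w{\left(k,x \right)} = \frac{1}{6}$
$D = 27$ ($D = 3^{3} = 27$)
$R{\left(W \right)} = \frac{1}{6 W}$
$D \left(K{\left(3 \right)} + R{\left(5 \right)}\right)^{2} = 27 \left(5 + \frac{1}{6 \cdot 5}\right)^{2} = 27 \left(5 + \frac{1}{6} \cdot \frac{1}{5}\right)^{2} = 27 \left(5 + \frac{1}{30}\right)^{2} = 27 \left(\frac{151}{30}\right)^{2} = 27 \cdot \frac{22801}{900} = \frac{68403}{100}$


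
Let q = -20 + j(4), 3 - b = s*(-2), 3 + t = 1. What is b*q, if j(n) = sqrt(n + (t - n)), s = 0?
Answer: -60 + 3*I*sqrt(2) ≈ -60.0 + 4.2426*I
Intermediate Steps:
t = -2 (t = -3 + 1 = -2)
j(n) = I*sqrt(2) (j(n) = sqrt(n + (-2 - n)) = sqrt(-2) = I*sqrt(2))
b = 3 (b = 3 - 0*(-2) = 3 - 1*0 = 3 + 0 = 3)
q = -20 + I*sqrt(2) ≈ -20.0 + 1.4142*I
b*q = 3*(-20 + I*sqrt(2)) = -60 + 3*I*sqrt(2)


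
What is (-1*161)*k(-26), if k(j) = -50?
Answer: 8050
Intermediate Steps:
(-1*161)*k(-26) = -1*161*(-50) = -161*(-50) = 8050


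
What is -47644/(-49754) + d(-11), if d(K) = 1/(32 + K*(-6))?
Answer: 2359433/2437946 ≈ 0.96780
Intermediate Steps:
d(K) = 1/(32 - 6*K)
-47644/(-49754) + d(-11) = -47644/(-49754) - 1/(-32 + 6*(-11)) = -47644*(-1/49754) - 1/(-32 - 66) = 23822/24877 - 1/(-98) = 23822/24877 - 1*(-1/98) = 23822/24877 + 1/98 = 2359433/2437946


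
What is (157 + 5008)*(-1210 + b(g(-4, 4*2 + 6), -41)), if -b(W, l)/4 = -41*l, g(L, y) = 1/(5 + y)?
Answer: -40979110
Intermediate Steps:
b(W, l) = 164*l (b(W, l) = -(-164)*l = 164*l)
(157 + 5008)*(-1210 + b(g(-4, 4*2 + 6), -41)) = (157 + 5008)*(-1210 + 164*(-41)) = 5165*(-1210 - 6724) = 5165*(-7934) = -40979110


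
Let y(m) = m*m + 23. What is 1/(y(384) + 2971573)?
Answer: 1/3119052 ≈ 3.2061e-7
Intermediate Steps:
y(m) = 23 + m² (y(m) = m² + 23 = 23 + m²)
1/(y(384) + 2971573) = 1/((23 + 384²) + 2971573) = 1/((23 + 147456) + 2971573) = 1/(147479 + 2971573) = 1/3119052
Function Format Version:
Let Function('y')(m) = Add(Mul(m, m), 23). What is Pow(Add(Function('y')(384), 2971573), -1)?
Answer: Rational(1, 3119052) ≈ 3.2061e-7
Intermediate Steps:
Function('y')(m) = Add(23, Pow(m, 2)) (Function('y')(m) = Add(Pow(m, 2), 23) = Add(23, Pow(m, 2)))
Pow(Add(Function('y')(384), 2971573), -1) = Pow(Add(Add(23, Pow(384, 2)), 2971573), -1) = Pow(Add(Add(23, 147456), 2971573), -1) = Pow(Add(147479, 2971573), -1) = Pow(3119052, -1) = Rational(1, 3119052)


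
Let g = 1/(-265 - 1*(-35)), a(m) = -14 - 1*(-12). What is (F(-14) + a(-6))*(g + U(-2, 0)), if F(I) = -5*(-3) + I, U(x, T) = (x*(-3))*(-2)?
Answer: 2761/230 ≈ 12.004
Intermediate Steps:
U(x, T) = 6*x (U(x, T) = -3*x*(-2) = 6*x)
F(I) = 15 + I
a(m) = -2 (a(m) = -14 + 12 = -2)
g = -1/230 (g = 1/(-265 + 35) = 1/(-230) = -1/230 ≈ -0.0043478)
(F(-14) + a(-6))*(g + U(-2, 0)) = ((15 - 14) - 2)*(-1/230 + 6*(-2)) = (1 - 2)*(-1/230 - 12) = -1*(-2761/230) = 2761/230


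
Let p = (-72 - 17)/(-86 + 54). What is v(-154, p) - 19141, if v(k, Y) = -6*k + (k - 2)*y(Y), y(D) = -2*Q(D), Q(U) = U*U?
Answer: -2022857/128 ≈ -15804.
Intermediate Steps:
Q(U) = U²
y(D) = -2*D²
p = 89/32 (p = -89/(-32) = -89*(-1/32) = 89/32 ≈ 2.7813)
v(k, Y) = -6*k - 2*Y²*(-2 + k) (v(k, Y) = -6*k + (k - 2)*(-2*Y²) = -6*k + (-2 + k)*(-2*Y²) = -6*k - 2*Y²*(-2 + k))
v(-154, p) - 19141 = (-6*(-154) + 4*(89/32)² - 2*(-154)*(89/32)²) - 19141 = (924 + 4*(7921/1024) - 2*(-154)*7921/1024) - 19141 = (924 + 7921/256 + 609917/256) - 19141 = 427191/128 - 19141 = -2022857/128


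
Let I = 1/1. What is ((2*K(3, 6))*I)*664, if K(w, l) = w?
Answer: 3984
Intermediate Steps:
I = 1
((2*K(3, 6))*I)*664 = ((2*3)*1)*664 = (6*1)*664 = 6*664 = 3984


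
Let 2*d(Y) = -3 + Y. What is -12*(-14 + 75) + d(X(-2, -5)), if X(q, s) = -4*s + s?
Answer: -726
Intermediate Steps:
X(q, s) = -3*s
d(Y) = -3/2 + Y/2 (d(Y) = (-3 + Y)/2 = -3/2 + Y/2)
-12*(-14 + 75) + d(X(-2, -5)) = -12*(-14 + 75) + (-3/2 + (-3*(-5))/2) = -12*61 + (-3/2 + (½)*15) = -732 + (-3/2 + 15/2) = -732 + 6 = -726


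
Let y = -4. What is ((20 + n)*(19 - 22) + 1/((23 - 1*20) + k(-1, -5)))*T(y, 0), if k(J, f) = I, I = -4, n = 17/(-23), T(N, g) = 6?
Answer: -8112/23 ≈ -352.70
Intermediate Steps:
n = -17/23 (n = 17*(-1/23) = -17/23 ≈ -0.73913)
k(J, f) = -4
((20 + n)*(19 - 22) + 1/((23 - 1*20) + k(-1, -5)))*T(y, 0) = ((20 - 17/23)*(19 - 22) + 1/((23 - 1*20) - 4))*6 = ((443/23)*(-3) + 1/((23 - 20) - 4))*6 = (-1329/23 + 1/(3 - 4))*6 = (-1329/23 + 1/(-1))*6 = (-1329/23 - 1)*6 = -1352/23*6 = -8112/23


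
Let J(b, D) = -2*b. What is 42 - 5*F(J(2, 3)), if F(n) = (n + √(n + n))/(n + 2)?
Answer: 32 + 5*I*√2 ≈ 32.0 + 7.0711*I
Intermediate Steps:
F(n) = (n + √2*√n)/(2 + n) (F(n) = (n + √(2*n))/(2 + n) = (n + √2*√n)/(2 + n))
42 - 5*F(J(2, 3)) = 42 - 5*(-2*2 + √2*√(-2*2))/(2 - 2*2) = 42 - 5*(-4 + √2*√(-4))/(2 - 4) = 42 - 5*(-4 + √2*(2*I))/(-2) = 42 - (-5)*(-4 + 2*I*√2)/2 = 42 - 5*(2 - I*√2) = 42 + (-10 + 5*I*√2) = 32 + 5*I*√2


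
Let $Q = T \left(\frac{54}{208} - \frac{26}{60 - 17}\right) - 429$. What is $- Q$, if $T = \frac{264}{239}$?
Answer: $\frac{57365748}{133601} \approx 429.38$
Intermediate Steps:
$T = \frac{264}{239}$ ($T = 264 \cdot \frac{1}{239} = \frac{264}{239} \approx 1.1046$)
$Q = - \frac{57365748}{133601}$ ($Q = \frac{264 \left(\frac{54}{208} - \frac{26}{60 - 17}\right)}{239} - 429 = \frac{264 \left(54 \cdot \frac{1}{208} - \frac{26}{60 - 17}\right)}{239} - 429 = \frac{264 \left(\frac{27}{104} - \frac{26}{43}\right)}{239} - 429 = \frac{264}{239} \left(- \frac{1543}{4472}\right) - 429 = - \frac{50919}{133601} - 429 = - \frac{57365748}{133601} \approx -429.38$)
$- Q = \left(-1\right) \left(- \frac{57365748}{133601}\right) = \frac{57365748}{133601}$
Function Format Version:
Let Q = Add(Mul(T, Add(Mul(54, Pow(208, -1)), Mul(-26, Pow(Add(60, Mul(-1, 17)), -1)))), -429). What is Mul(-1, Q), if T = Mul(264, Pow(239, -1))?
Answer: Rational(57365748, 133601) ≈ 429.38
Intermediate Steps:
T = Rational(264, 239) (T = Mul(264, Rational(1, 239)) = Rational(264, 239) ≈ 1.1046)
Q = Rational(-57365748, 133601) (Q = Add(Mul(Rational(264, 239), Add(Mul(54, Pow(208, -1)), Mul(-26, Pow(Add(60, Mul(-1, 17)), -1)))), -429) = Add(Mul(Rational(264, 239), Add(Mul(54, Rational(1, 208)), Mul(-26, Pow(Add(60, -17), -1)))), -429) = Add(Mul(Rational(264, 239), Add(Rational(27, 104), Mul(-26, Pow(43, -1)))), -429) = Add(Mul(Rational(264, 239), Add(Rational(27, 104), Mul(-26, Rational(1, 43)))), -429) = Add(Mul(Rational(264, 239), Add(Rational(27, 104), Rational(-26, 43))), -429) = Add(Mul(Rational(264, 239), Rational(-1543, 4472)), -429) = Add(Rational(-50919, 133601), -429) = Rational(-57365748, 133601) ≈ -429.38)
Mul(-1, Q) = Mul(-1, Rational(-57365748, 133601)) = Rational(57365748, 133601)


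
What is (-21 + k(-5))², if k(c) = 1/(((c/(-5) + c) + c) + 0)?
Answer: 36100/81 ≈ 445.68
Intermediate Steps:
k(c) = 5/(9*c) (k(c) = 1/(((c*(-⅕) + c) + c) + 0) = 1/(((-c/5 + c) + c) + 0) = 1/((4*c/5 + c) + 0) = 1/(9*c/5 + 0) = 1/(9*c/5) = 5/(9*c))
(-21 + k(-5))² = (-21 + (5/9)/(-5))² = (-21 + (5/9)*(-⅕))² = (-21 - ⅑)² = (-190/9)² = 36100/81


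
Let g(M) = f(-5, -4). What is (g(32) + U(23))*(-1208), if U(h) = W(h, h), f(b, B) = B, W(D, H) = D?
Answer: -22952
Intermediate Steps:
g(M) = -4
U(h) = h
(g(32) + U(23))*(-1208) = (-4 + 23)*(-1208) = 19*(-1208) = -22952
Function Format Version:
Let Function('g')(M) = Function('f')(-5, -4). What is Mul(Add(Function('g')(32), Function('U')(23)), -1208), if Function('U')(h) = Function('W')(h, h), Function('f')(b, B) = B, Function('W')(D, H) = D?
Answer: -22952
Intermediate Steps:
Function('g')(M) = -4
Function('U')(h) = h
Mul(Add(Function('g')(32), Function('U')(23)), -1208) = Mul(Add(-4, 23), -1208) = Mul(19, -1208) = -22952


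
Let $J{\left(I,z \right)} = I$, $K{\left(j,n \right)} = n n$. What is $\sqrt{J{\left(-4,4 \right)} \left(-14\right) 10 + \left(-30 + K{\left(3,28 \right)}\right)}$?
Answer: $3 \sqrt{146} \approx 36.249$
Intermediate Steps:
$K{\left(j,n \right)} = n^{2}$
$\sqrt{J{\left(-4,4 \right)} \left(-14\right) 10 + \left(-30 + K{\left(3,28 \right)}\right)} = \sqrt{\left(-4\right) \left(-14\right) 10 - \left(30 - 28^{2}\right)} = \sqrt{56 \cdot 10 + \left(-30 + 784\right)} = \sqrt{560 + 754} = \sqrt{1314} = 3 \sqrt{146}$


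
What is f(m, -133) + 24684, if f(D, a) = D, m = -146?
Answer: 24538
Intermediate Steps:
f(m, -133) + 24684 = -146 + 24684 = 24538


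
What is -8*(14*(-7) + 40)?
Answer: 464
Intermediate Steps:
-8*(14*(-7) + 40) = -8*(-98 + 40) = -8*(-58) = 464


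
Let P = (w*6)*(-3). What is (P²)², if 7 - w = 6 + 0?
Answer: 104976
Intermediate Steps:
w = 1 (w = 7 - (6 + 0) = 7 - 1*6 = 7 - 6 = 1)
P = -18 (P = (1*6)*(-3) = 6*(-3) = -18)
(P²)² = ((-18)²)² = 324² = 104976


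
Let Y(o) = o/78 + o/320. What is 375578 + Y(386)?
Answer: 2343645127/6240 ≈ 3.7558e+5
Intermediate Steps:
Y(o) = 199*o/12480 (Y(o) = o*(1/78) + o*(1/320) = o/78 + o/320 = 199*o/12480)
375578 + Y(386) = 375578 + (199/12480)*386 = 375578 + 38407/6240 = 2343645127/6240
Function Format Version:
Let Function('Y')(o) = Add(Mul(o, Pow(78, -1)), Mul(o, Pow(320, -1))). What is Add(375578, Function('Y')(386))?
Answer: Rational(2343645127, 6240) ≈ 3.7558e+5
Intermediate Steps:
Function('Y')(o) = Mul(Rational(199, 12480), o) (Function('Y')(o) = Add(Mul(o, Rational(1, 78)), Mul(o, Rational(1, 320))) = Add(Mul(Rational(1, 78), o), Mul(Rational(1, 320), o)) = Mul(Rational(199, 12480), o))
Add(375578, Function('Y')(386)) = Add(375578, Mul(Rational(199, 12480), 386)) = Add(375578, Rational(38407, 6240)) = Rational(2343645127, 6240)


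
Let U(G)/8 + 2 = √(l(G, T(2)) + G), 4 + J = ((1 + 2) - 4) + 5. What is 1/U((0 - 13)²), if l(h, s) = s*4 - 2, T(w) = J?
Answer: 1/652 + √167/1304 ≈ 0.011444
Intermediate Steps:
J = 0 (J = -4 + (((1 + 2) - 4) + 5) = -4 + ((3 - 4) + 5) = -4 + (-1 + 5) = -4 + 4 = 0)
T(w) = 0
l(h, s) = -2 + 4*s (l(h, s) = 4*s - 2 = -2 + 4*s)
U(G) = -16 + 8*√(-2 + G) (U(G) = -16 + 8*√((-2 + 4*0) + G) = -16 + 8*√((-2 + 0) + G) = -16 + 8*√(-2 + G))
1/U((0 - 13)²) = 1/(-16 + 8*√(-2 + (0 - 13)²)) = 1/(-16 + 8*√(-2 + (-13)²)) = 1/(-16 + 8*√(-2 + 169)) = 1/(-16 + 8*√167)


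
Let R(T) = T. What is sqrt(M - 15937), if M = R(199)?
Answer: I*sqrt(15738) ≈ 125.45*I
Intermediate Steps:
M = 199
sqrt(M - 15937) = sqrt(199 - 15937) = sqrt(-15738) = I*sqrt(15738)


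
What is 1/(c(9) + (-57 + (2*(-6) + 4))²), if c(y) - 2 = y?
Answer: 1/4236 ≈ 0.00023607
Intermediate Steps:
c(y) = 2 + y
1/(c(9) + (-57 + (2*(-6) + 4))²) = 1/((2 + 9) + (-57 + (2*(-6) + 4))²) = 1/(11 + (-57 + (-12 + 4))²) = 1/(11 + (-57 - 8)²) = 1/(11 + (-65)²) = 1/(11 + 4225) = 1/4236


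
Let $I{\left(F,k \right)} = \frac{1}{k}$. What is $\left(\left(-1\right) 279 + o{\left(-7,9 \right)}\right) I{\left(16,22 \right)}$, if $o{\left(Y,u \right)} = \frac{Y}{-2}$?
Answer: $- \frac{551}{44} \approx -12.523$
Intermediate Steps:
$o{\left(Y,u \right)} = - \frac{Y}{2}$ ($o{\left(Y,u \right)} = Y \left(- \frac{1}{2}\right) = - \frac{Y}{2}$)
$\left(\left(-1\right) 279 + o{\left(-7,9 \right)}\right) I{\left(16,22 \right)} = \frac{\left(-1\right) 279 - - \frac{7}{2}}{22} = \left(-279 + \frac{7}{2}\right) \frac{1}{22} = \left(- \frac{551}{2}\right) \frac{1}{22} = - \frac{551}{44}$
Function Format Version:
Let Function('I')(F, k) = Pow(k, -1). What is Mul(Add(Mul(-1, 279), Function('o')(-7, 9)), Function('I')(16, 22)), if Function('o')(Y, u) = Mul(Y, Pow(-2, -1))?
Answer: Rational(-551, 44) ≈ -12.523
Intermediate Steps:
Function('o')(Y, u) = Mul(Rational(-1, 2), Y) (Function('o')(Y, u) = Mul(Y, Rational(-1, 2)) = Mul(Rational(-1, 2), Y))
Mul(Add(Mul(-1, 279), Function('o')(-7, 9)), Function('I')(16, 22)) = Mul(Add(Mul(-1, 279), Mul(Rational(-1, 2), -7)), Pow(22, -1)) = Mul(Add(-279, Rational(7, 2)), Rational(1, 22)) = Mul(Rational(-551, 2), Rational(1, 22)) = Rational(-551, 44)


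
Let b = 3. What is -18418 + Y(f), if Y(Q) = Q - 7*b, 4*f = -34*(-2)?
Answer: -18422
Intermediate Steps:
f = 17 (f = (-34*(-2))/4 = (¼)*68 = 17)
Y(Q) = -21 + Q (Y(Q) = Q - 7*3 = Q - 21 = -21 + Q)
-18418 + Y(f) = -18418 + (-21 + 17) = -18418 - 4 = -18422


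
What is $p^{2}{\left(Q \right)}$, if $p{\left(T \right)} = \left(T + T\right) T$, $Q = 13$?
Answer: $114244$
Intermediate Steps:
$p{\left(T \right)} = 2 T^{2}$ ($p{\left(T \right)} = 2 T T = 2 T^{2}$)
$p^{2}{\left(Q \right)} = \left(2 \cdot 13^{2}\right)^{2} = \left(2 \cdot 169\right)^{2} = 338^{2} = 114244$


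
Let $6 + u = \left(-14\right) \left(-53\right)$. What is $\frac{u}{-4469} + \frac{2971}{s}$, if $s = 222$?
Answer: $\frac{13114007}{992118} \approx 13.218$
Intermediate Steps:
$u = 736$ ($u = -6 - -742 = -6 + 742 = 736$)
$\frac{u}{-4469} + \frac{2971}{s} = \frac{736}{-4469} + \frac{2971}{222} = 736 \left(- \frac{1}{4469}\right) + 2971 \cdot \frac{1}{222} = - \frac{736}{4469} + \frac{2971}{222} = \frac{13114007}{992118}$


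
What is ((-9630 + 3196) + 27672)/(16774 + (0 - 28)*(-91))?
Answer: 10619/9661 ≈ 1.0992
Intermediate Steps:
((-9630 + 3196) + 27672)/(16774 + (0 - 28)*(-91)) = (-6434 + 27672)/(16774 - 28*(-91)) = 21238/(16774 + 2548) = 21238/19322 = 21238*(1/19322) = 10619/9661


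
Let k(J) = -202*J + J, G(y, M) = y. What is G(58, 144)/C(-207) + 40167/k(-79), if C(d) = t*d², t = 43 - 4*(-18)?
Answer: 65976412009/26081972055 ≈ 2.5296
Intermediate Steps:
t = 115 (t = 43 - 1*(-72) = 43 + 72 = 115)
k(J) = -201*J
C(d) = 115*d²
G(58, 144)/C(-207) + 40167/k(-79) = 58/((115*(-207)²)) + 40167/((-201*(-79))) = 58/((115*42849)) + 40167/15879 = 58/4927635 + 40167*(1/15879) = 58*(1/4927635) + 13389/5293 = 58/4927635 + 13389/5293 = 65976412009/26081972055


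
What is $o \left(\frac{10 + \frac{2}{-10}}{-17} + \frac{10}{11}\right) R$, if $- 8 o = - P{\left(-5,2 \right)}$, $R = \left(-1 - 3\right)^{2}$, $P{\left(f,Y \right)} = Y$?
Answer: $\frac{1244}{935} \approx 1.3305$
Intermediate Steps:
$R = 16$ ($R = \left(-4\right)^{2} = 16$)
$o = \frac{1}{4}$ ($o = - \frac{\left(-1\right) 2}{8} = \left(- \frac{1}{8}\right) \left(-2\right) = \frac{1}{4} \approx 0.25$)
$o \left(\frac{10 + \frac{2}{-10}}{-17} + \frac{10}{11}\right) R = \frac{\frac{10 + \frac{2}{-10}}{-17} + \frac{10}{11}}{4} \cdot 16 = \frac{\left(10 + 2 \left(- \frac{1}{10}\right)\right) \left(- \frac{1}{17}\right) + 10 \cdot \frac{1}{11}}{4} \cdot 16 = \frac{\left(10 - \frac{1}{5}\right) \left(- \frac{1}{17}\right) + \frac{10}{11}}{4} \cdot 16 = \frac{\frac{49}{5} \left(- \frac{1}{17}\right) + \frac{10}{11}}{4} \cdot 16 = \frac{- \frac{49}{85} + \frac{10}{11}}{4} \cdot 16 = \frac{1}{4} \cdot \frac{311}{935} \cdot 16 = \frac{311}{3740} \cdot 16 = \frac{1244}{935}$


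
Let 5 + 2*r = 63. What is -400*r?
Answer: -11600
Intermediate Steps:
r = 29 (r = -5/2 + (½)*63 = -5/2 + 63/2 = 29)
-400*r = -400*29 = -11600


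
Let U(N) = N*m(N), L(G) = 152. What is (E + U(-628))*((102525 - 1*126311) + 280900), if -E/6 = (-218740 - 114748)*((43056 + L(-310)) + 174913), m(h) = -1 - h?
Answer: 112215868409292648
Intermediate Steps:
E = 436444416288 (E = -6*(-218740 - 114748)*((43056 + 152) + 174913) = -(-2000928)*(43208 + 174913) = -(-2000928)*218121 = -6*(-72740736048) = 436444416288)
U(N) = N*(-1 - N)
(E + U(-628))*((102525 - 1*126311) + 280900) = (436444416288 - 1*(-628)*(1 - 628))*((102525 - 1*126311) + 280900) = (436444416288 - 1*(-628)*(-627))*((102525 - 126311) + 280900) = (436444416288 - 393756)*(-23786 + 280900) = 436444022532*257114 = 112215868409292648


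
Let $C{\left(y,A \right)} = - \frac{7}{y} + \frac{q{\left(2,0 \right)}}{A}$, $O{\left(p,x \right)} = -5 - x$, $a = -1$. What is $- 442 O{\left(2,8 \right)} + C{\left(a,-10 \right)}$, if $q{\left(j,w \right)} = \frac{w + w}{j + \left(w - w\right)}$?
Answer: $5753$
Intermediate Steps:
$q{\left(j,w \right)} = \frac{2 w}{j}$ ($q{\left(j,w \right)} = \frac{2 w}{j + 0} = \frac{2 w}{j}$)
$C{\left(y,A \right)} = - \frac{7}{y}$ ($C{\left(y,A \right)} = - \frac{7}{y} + \frac{2 \cdot 0 \cdot \frac{1}{2}}{A} = - \frac{7}{y} + \frac{0}{A} = - \frac{7}{y} + 0 = - \frac{7}{y}$)
$- 442 O{\left(2,8 \right)} + C{\left(a,-10 \right)} = - 442 \left(-5 - 8\right) - \frac{7}{-1} = - 442 \left(-5 - 8\right) - -7 = \left(-442\right) \left(-13\right) + 7 = 5746 + 7 = 5753$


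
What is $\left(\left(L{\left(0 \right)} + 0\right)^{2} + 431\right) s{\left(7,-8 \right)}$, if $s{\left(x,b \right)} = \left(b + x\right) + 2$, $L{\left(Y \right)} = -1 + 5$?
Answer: $447$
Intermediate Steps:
$L{\left(Y \right)} = 4$
$s{\left(x,b \right)} = 2 + b + x$
$\left(\left(L{\left(0 \right)} + 0\right)^{2} + 431\right) s{\left(7,-8 \right)} = \left(\left(4 + 0\right)^{2} + 431\right) \left(2 - 8 + 7\right) = \left(4^{2} + 431\right) 1 = \left(16 + 431\right) 1 = 447 \cdot 1 = 447$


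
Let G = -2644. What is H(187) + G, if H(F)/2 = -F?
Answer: -3018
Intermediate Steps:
H(F) = -2*F (H(F) = 2*(-F) = -2*F)
H(187) + G = -2*187 - 2644 = -374 - 2644 = -3018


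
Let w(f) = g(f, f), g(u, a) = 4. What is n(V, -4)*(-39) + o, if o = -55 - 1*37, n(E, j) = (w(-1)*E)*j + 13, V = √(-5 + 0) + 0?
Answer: -599 + 624*I*√5 ≈ -599.0 + 1395.3*I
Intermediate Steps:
w(f) = 4
V = I*√5 (V = √(-5) + 0 = I*√5 + 0 = I*√5 ≈ 2.2361*I)
n(E, j) = 13 + 4*E*j (n(E, j) = (4*E)*j + 13 = 4*E*j + 13 = 13 + 4*E*j)
o = -92 (o = -55 - 37 = -92)
n(V, -4)*(-39) + o = (13 + 4*(I*√5)*(-4))*(-39) - 92 = (13 - 16*I*√5)*(-39) - 92 = (-507 + 624*I*√5) - 92 = -599 + 624*I*√5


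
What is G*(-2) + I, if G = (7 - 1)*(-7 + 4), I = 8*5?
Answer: 76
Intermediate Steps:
I = 40
G = -18 (G = 6*(-3) = -18)
G*(-2) + I = -18*(-2) + 40 = 36 + 40 = 76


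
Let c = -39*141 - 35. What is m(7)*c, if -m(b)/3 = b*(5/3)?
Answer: 193690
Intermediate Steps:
c = -5534 (c = -5499 - 35 = -5534)
m(b) = -5*b (m(b) = -3*b*5/3 = -5*b)
m(7)*c = -5*7*(-5534) = -35*(-5534) = 193690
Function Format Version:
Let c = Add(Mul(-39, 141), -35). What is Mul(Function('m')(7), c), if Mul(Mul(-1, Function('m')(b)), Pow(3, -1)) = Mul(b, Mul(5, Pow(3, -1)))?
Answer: 193690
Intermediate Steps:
c = -5534 (c = Add(-5499, -35) = -5534)
Function('m')(b) = Mul(-5, b) (Function('m')(b) = Mul(-3, Mul(b, Mul(5, Pow(3, -1)))) = Mul(-3, Mul(b, Mul(5, Rational(1, 3)))) = Mul(-3, Mul(b, Rational(5, 3))) = Mul(-3, Mul(Rational(5, 3), b)) = Mul(-5, b))
Mul(Function('m')(7), c) = Mul(Mul(-5, 7), -5534) = Mul(-35, -5534) = 193690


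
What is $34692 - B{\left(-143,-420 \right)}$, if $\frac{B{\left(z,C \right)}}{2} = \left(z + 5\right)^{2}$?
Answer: $-3396$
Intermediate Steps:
$B{\left(z,C \right)} = 2 \left(5 + z\right)^{2}$ ($B{\left(z,C \right)} = 2 \left(z + 5\right)^{2} = 2 \left(5 + z\right)^{2}$)
$34692 - B{\left(-143,-420 \right)} = 34692 - 2 \left(5 - 143\right)^{2} = 34692 - 2 \left(-138\right)^{2} = 34692 - 2 \cdot 19044 = 34692 - 38088 = -3396$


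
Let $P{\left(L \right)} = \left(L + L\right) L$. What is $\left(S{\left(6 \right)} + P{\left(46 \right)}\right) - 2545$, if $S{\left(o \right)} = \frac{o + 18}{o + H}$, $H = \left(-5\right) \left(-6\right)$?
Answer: $\frac{5063}{3} \approx 1687.7$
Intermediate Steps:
$H = 30$
$S{\left(o \right)} = \frac{18 + o}{30 + o}$ ($S{\left(o \right)} = \frac{o + 18}{o + 30} = \frac{18 + o}{30 + o}$)
$P{\left(L \right)} = 2 L^{2}$ ($P{\left(L \right)} = 2 L L = 2 L^{2}$)
$\left(S{\left(6 \right)} + P{\left(46 \right)}\right) - 2545 = \left(\frac{18 + 6}{30 + 6} + 2 \cdot 46^{2}\right) - 2545 = \left(\frac{1}{36} \cdot 24 + 2 \cdot 2116\right) - 2545 = \left(\frac{1}{36} \cdot 24 + 4232\right) - 2545 = \left(\frac{2}{3} + 4232\right) - 2545 = \frac{12698}{3} - 2545 = \frac{5063}{3}$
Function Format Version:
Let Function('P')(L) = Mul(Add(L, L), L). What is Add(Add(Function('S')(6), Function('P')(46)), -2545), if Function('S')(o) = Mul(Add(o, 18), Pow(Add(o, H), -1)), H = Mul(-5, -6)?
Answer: Rational(5063, 3) ≈ 1687.7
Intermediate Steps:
H = 30
Function('S')(o) = Mul(Pow(Add(30, o), -1), Add(18, o)) (Function('S')(o) = Mul(Add(o, 18), Pow(Add(o, 30), -1)) = Mul(Add(18, o), Pow(Add(30, o), -1)) = Mul(Pow(Add(30, o), -1), Add(18, o)))
Function('P')(L) = Mul(2, Pow(L, 2)) (Function('P')(L) = Mul(Mul(2, L), L) = Mul(2, Pow(L, 2)))
Add(Add(Function('S')(6), Function('P')(46)), -2545) = Add(Add(Mul(Pow(Add(30, 6), -1), Add(18, 6)), Mul(2, Pow(46, 2))), -2545) = Add(Add(Mul(Pow(36, -1), 24), Mul(2, 2116)), -2545) = Add(Add(Mul(Rational(1, 36), 24), 4232), -2545) = Add(Add(Rational(2, 3), 4232), -2545) = Add(Rational(12698, 3), -2545) = Rational(5063, 3)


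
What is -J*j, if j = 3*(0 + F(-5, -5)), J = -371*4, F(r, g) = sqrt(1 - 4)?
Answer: 4452*I*sqrt(3) ≈ 7711.1*I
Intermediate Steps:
F(r, g) = I*sqrt(3) (F(r, g) = sqrt(-3) = I*sqrt(3))
J = -1484
j = 3*I*sqrt(3) (j = 3*(0 + I*sqrt(3)) = 3*(I*sqrt(3)) = 3*I*sqrt(3) ≈ 5.1962*I)
-J*j = -(-1484)*3*I*sqrt(3) = -(-4452)*I*sqrt(3) = 4452*I*sqrt(3)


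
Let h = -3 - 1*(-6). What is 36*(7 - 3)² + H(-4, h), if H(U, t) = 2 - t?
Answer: 575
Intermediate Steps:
h = 3 (h = -3 + 6 = 3)
36*(7 - 3)² + H(-4, h) = 36*(7 - 3)² + (2 - 1*3) = 36*4² + (2 - 3) = 36*16 - 1 = 576 - 1 = 575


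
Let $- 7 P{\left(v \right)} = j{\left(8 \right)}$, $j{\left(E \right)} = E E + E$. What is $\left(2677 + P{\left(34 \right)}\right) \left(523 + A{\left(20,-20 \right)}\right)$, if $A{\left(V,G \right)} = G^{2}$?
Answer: $\frac{17229641}{7} \approx 2.4614 \cdot 10^{6}$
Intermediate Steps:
$j{\left(E \right)} = E + E^{2}$ ($j{\left(E \right)} = E^{2} + E = E + E^{2}$)
$P{\left(v \right)} = - \frac{72}{7}$ ($P{\left(v \right)} = - \frac{8 \left(1 + 8\right)}{7} = - \frac{8 \cdot 9}{7} = \left(- \frac{1}{7}\right) 72 = - \frac{72}{7}$)
$\left(2677 + P{\left(34 \right)}\right) \left(523 + A{\left(20,-20 \right)}\right) = \left(2677 - \frac{72}{7}\right) \left(523 + \left(-20\right)^{2}\right) = \frac{18667 \left(523 + 400\right)}{7} = \frac{18667}{7} \cdot 923 = \frac{17229641}{7}$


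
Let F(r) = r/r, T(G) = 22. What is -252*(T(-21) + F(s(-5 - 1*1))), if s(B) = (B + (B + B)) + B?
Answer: -5796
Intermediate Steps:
s(B) = 4*B (s(B) = (B + 2*B) + B = 3*B + B = 4*B)
F(r) = 1
-252*(T(-21) + F(s(-5 - 1*1))) = -252*(22 + 1) = -252*23 = -5796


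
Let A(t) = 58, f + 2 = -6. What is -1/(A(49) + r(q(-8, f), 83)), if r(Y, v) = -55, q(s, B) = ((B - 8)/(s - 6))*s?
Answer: -⅓ ≈ -0.33333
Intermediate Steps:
f = -8 (f = -2 - 6 = -8)
q(s, B) = s*(-8 + B)/(-6 + s) (q(s, B) = ((-8 + B)/(-6 + s))*s = s*(-8 + B)/(-6 + s))
-1/(A(49) + r(q(-8, f), 83)) = -1/(58 - 55) = -1/3 = -1*⅓ = -⅓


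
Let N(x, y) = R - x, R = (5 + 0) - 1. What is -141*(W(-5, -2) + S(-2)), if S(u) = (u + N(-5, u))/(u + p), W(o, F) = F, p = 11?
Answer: 517/3 ≈ 172.33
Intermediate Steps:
R = 4 (R = 5 - 1 = 4)
N(x, y) = 4 - x
S(u) = (9 + u)/(11 + u) (S(u) = (u + (4 - 1*(-5)))/(u + 11) = (u + (4 + 5))/(11 + u) = (u + 9)/(11 + u) = (9 + u)/(11 + u))
-141*(W(-5, -2) + S(-2)) = -141*(-2 + (9 - 2)/(11 - 2)) = -141*(-2 + 7/9) = -141*(-11/9) = 517/3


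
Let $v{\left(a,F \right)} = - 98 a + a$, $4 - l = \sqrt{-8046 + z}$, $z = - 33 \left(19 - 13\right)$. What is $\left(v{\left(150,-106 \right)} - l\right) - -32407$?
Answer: $17853 + 6 i \sqrt{229} \approx 17853.0 + 90.797 i$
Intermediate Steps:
$z = -198$ ($z = \left(-33\right) 6 = -198$)
$l = 4 - 6 i \sqrt{229}$ ($l = 4 - \sqrt{-8046 - 198} = 4 - \sqrt{-8244} = 4 - 6 i \sqrt{229} \approx 4.0 - 90.797 i$)
$v{\left(a,F \right)} = - 97 a$
$\left(v{\left(150,-106 \right)} - l\right) - -32407 = \left(\left(-97\right) 150 - \left(4 - 6 i \sqrt{229}\right)\right) - -32407 = \left(-14550 - \left(4 - 6 i \sqrt{229}\right)\right) + 32407 = \left(-14554 + 6 i \sqrt{229}\right) + 32407 = 17853 + 6 i \sqrt{229}$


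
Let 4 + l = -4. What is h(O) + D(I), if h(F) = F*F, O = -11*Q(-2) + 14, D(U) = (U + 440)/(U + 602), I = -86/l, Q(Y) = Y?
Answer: 1059433/817 ≈ 1296.7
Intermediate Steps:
l = -8 (l = -4 - 4 = -8)
I = 43/4 (I = -86/(-8) = -86*(-⅛) = 43/4 ≈ 10.750)
D(U) = (440 + U)/(602 + U)
O = 36 (O = -11*(-2) + 14 = 22 + 14 = 36)
h(F) = F²
h(O) + D(I) = 36² + (440 + 43/4)/(602 + 43/4) = 1296 + (1803/4)/(2451/4) = 1296 + (4/2451)*(1803/4) = 1296 + 601/817 = 1059433/817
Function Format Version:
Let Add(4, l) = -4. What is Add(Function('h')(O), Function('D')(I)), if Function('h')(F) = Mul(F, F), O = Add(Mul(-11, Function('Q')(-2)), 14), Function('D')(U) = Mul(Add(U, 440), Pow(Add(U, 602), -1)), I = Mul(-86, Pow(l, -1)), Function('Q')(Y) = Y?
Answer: Rational(1059433, 817) ≈ 1296.7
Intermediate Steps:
l = -8 (l = Add(-4, -4) = -8)
I = Rational(43, 4) (I = Mul(-86, Pow(-8, -1)) = Mul(-86, Rational(-1, 8)) = Rational(43, 4) ≈ 10.750)
Function('D')(U) = Mul(Pow(Add(602, U), -1), Add(440, U)) (Function('D')(U) = Mul(Add(440, U), Pow(Add(602, U), -1)) = Mul(Pow(Add(602, U), -1), Add(440, U)))
O = 36 (O = Add(Mul(-11, -2), 14) = Add(22, 14) = 36)
Function('h')(F) = Pow(F, 2)
Add(Function('h')(O), Function('D')(I)) = Add(Pow(36, 2), Mul(Pow(Add(602, Rational(43, 4)), -1), Add(440, Rational(43, 4)))) = Add(1296, Mul(Pow(Rational(2451, 4), -1), Rational(1803, 4))) = Add(1296, Mul(Rational(4, 2451), Rational(1803, 4))) = Add(1296, Rational(601, 817)) = Rational(1059433, 817)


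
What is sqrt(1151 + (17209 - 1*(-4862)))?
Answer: sqrt(23222) ≈ 152.39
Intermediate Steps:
sqrt(1151 + (17209 - 1*(-4862))) = sqrt(1151 + (17209 + 4862)) = sqrt(1151 + 22071) = sqrt(23222)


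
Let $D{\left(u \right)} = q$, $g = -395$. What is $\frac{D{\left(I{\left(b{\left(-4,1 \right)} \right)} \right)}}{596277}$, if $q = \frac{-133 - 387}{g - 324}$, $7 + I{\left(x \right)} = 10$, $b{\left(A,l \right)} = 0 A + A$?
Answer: $\frac{520}{428723163} \approx 1.2129 \cdot 10^{-6}$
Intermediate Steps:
$b{\left(A,l \right)} = A$ ($b{\left(A,l \right)} = 0 + A = A$)
$I{\left(x \right)} = 3$ ($I{\left(x \right)} = -7 + 10 = 3$)
$q = \frac{520}{719}$ ($q = \frac{-133 - 387}{-395 - 324} = - \frac{520}{-719} = \left(-520\right) \left(- \frac{1}{719}\right) = \frac{520}{719} \approx 0.72323$)
$D{\left(u \right)} = \frac{520}{719}$
$\frac{D{\left(I{\left(b{\left(-4,1 \right)} \right)} \right)}}{596277} = \frac{520}{719 \cdot 596277} = \frac{520}{719} \cdot \frac{1}{596277} = \frac{520}{428723163}$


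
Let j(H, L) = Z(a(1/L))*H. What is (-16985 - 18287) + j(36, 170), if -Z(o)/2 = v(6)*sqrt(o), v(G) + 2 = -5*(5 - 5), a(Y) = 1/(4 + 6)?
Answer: -35272 + 72*sqrt(10)/5 ≈ -35226.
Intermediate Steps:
a(Y) = 1/10
v(G) = -2 (v(G) = -2 - 5*(5 - 5) = -2 - 5*0 = -2 + 0 = -2)
Z(o) = 4*sqrt(o) (Z(o) = -(-4)*sqrt(o) = 4*sqrt(o))
j(H, L) = 2*H*sqrt(10)/5 (j(H, L) = (4*sqrt(1/10))*H = (4*(sqrt(10)/10))*H = (2*sqrt(10)/5)*H = 2*H*sqrt(10)/5)
(-16985 - 18287) + j(36, 170) = (-16985 - 18287) + (2/5)*36*sqrt(10) = -35272 + 72*sqrt(10)/5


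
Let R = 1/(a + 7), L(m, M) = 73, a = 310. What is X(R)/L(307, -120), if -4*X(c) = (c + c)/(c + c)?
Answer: -1/292 ≈ -0.0034247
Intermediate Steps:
R = 1/317 (R = 1/(310 + 7) = 1/317 ≈ 0.0031546)
X(c) = -1/4 (X(c) = -(c + c)/(4*(c + c)) = -2*c/(4*(2*c)) = -2*c*1/(2*c)/4 = -1/4*1 = -1/4)
X(R)/L(307, -120) = -1/4/73 = -1/4*1/73 = -1/292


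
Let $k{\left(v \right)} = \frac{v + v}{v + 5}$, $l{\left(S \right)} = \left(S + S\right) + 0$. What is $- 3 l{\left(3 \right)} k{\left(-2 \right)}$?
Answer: $24$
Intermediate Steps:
$l{\left(S \right)} = 2 S$ ($l{\left(S \right)} = 2 S + 0 = 2 S$)
$k{\left(v \right)} = \frac{2 v}{5 + v}$
$- 3 l{\left(3 \right)} k{\left(-2 \right)} = - 3 \cdot 2 \cdot 3 \cdot 2 \left(-2\right) \frac{1}{5 - 2} = \left(-3\right) 6 \cdot 2 \left(-2\right) \frac{1}{3} = - 18 \cdot 2 \left(-2\right) \frac{1}{3} = \left(-18\right) \left(- \frac{4}{3}\right) = 24$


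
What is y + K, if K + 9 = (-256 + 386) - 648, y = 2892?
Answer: 2365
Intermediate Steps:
K = -527 (K = -9 + ((-256 + 386) - 648) = -9 + (130 - 648) = -9 - 518 = -527)
y + K = 2892 - 527 = 2365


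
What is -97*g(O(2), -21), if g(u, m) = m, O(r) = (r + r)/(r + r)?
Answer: 2037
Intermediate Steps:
O(r) = 1 (O(r) = (2*r)/((2*r)) = (2*r)*(1/(2*r)) = 1)
-97*g(O(2), -21) = -97*(-21) = 2037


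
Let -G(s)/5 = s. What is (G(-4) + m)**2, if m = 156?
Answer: 30976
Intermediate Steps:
G(s) = -5*s
(G(-4) + m)**2 = (-5*(-4) + 156)**2 = (20 + 156)**2 = 176**2 = 30976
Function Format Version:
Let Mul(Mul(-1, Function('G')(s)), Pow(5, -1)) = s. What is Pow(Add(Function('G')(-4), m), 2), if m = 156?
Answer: 30976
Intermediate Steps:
Function('G')(s) = Mul(-5, s)
Pow(Add(Function('G')(-4), m), 2) = Pow(Add(Mul(-5, -4), 156), 2) = Pow(Add(20, 156), 2) = Pow(176, 2) = 30976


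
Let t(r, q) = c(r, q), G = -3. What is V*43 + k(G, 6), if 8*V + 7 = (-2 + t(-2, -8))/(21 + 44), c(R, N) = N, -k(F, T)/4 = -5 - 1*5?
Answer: 161/104 ≈ 1.5481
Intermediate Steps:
k(F, T) = 40 (k(F, T) = -4*(-5 - 1*5) = -4*(-5 - 5) = -4*(-10) = 40)
t(r, q) = q
V = -93/104 (V = -7/8 + ((-2 - 8)/(21 + 44))/8 = -7/8 + (-10/65)/8 = -7/8 + (-10*1/65)/8 = -7/8 + (1/8)*(-2/13) = -7/8 - 1/52 = -93/104 ≈ -0.89423)
V*43 + k(G, 6) = -93/104*43 + 40 = -3999/104 + 40 = 161/104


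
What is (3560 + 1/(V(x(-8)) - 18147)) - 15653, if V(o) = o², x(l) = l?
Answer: -218677720/18083 ≈ -12093.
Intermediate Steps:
(3560 + 1/(V(x(-8)) - 18147)) - 15653 = (3560 + 1/((-8)² - 18147)) - 15653 = (3560 + 1/(64 - 18147)) - 15653 = (3560 + 1/(-18083)) - 15653 = (3560 - 1/18083) - 15653 = 64375479/18083 - 15653 = -218677720/18083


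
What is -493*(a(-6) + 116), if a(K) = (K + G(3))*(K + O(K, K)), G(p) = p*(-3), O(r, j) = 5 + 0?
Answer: -64583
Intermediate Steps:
O(r, j) = 5
G(p) = -3*p
a(K) = (-9 + K)*(5 + K) (a(K) = (K - 3*3)*(K + 5) = (K - 9)*(5 + K) = (-9 + K)*(5 + K))
-493*(a(-6) + 116) = -493*((-45 + (-6)**2 - 4*(-6)) + 116) = -493*((-45 + 36 + 24) + 116) = -493*(15 + 116) = -493*131 = -64583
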